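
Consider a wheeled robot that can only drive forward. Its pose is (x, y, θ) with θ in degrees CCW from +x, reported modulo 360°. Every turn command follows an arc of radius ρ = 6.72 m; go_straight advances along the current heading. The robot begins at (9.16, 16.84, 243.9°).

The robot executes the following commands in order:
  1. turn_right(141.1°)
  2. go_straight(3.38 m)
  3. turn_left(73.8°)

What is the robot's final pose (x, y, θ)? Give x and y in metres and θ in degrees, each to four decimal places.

set_pose: (x, y, θ) = (9.1600, 16.8400, 243.9000°), ρ = 6.72
turn_right(141.1°): centre at ρ to the right, rotate −141.1° → (-3.4277, 18.3076, 102.8000°)
go_straight(3.38): x += 3.38·cos θ, y += 3.38·sin θ → (-4.1766, 21.6036, 102.8000°)
turn_left(73.8°): centre at ρ to the left, rotate +73.8° → (-10.3310, 26.8230, 176.6000°)

(-10.3310, 26.8230, 176.6000°)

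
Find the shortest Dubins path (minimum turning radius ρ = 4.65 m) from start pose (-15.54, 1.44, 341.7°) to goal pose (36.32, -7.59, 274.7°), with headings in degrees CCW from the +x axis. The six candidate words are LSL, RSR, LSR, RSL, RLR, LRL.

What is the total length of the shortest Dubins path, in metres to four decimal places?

Let ψ = atan2(Δy, Δx) = atan2(-9.03, 51.86) = -9.8775° be the start→goal bearing.
Normalize: d = |goal − start| / ρ = 52.640294/4.65 = 11.320493, α = (θ_start − ψ) mod 360° = 351.5775° = 6.136184 rad, β = (θ_goal − ψ) mod 360° = 284.5775° = 4.966814 rad.
Common terms: sin α = -0.146472, cos α = 0.989215, sin β = -0.967808, cos β = 0.251689, cos(α−β) = 0.390731, d² = 128.153567. Work in radians in the unit-radius frame; every candidate has L = ρ·(t + p + q).
LSL: p² = 2 + d² − 2cos(α−β) + 2d(sin α − sin β) = 147.967964; p = √p² = 12.164208; φ = atan2(cos β − cos α, d + sin α − sin β) = -0.060668 rad; t = (φ − α) mod 2π = 0.086333 rad, q = (β − φ) mod 2π = 5.027482 rad → L = 4.65·(0.086333 + 12.164208 + 5.027482) = 4.65·17.278023 = 80.342807 m
RSR: p² = 2 + d² − 2cos(α−β) + 2d(sin β − sin α) = 110.776245; p = √p² = 10.525029; φ = atan2(cos α − cos β, d − sin α + sin β) = 0.070131 rad; t = (α − φ) mod 2π = 6.066053 rad, q = (φ − β) mod 2π = 1.386503 rad → L = 4.65·(6.066053 + 10.525029 + 1.386503) = 4.65·17.977585 = 83.595772 m
LSR: p² = d² − 2 + 2cos(α−β) + 2d(sin α + sin β) = 101.706622; p = √p² = 10.084970; φ = atan2(−cos α − cos β, d + sin α + sin β) − atan2(−2, p) = 0.074785 rad; t = (φ − α) mod 2π = 0.221786 rad, q = (φ − β) mod 2π = 1.391157 rad → L = 4.65·(0.221786 + 10.084970 + 1.391157) = 4.65·11.697914 = 54.395298 m
RSL: p² = d² − 2 + 2cos(α−β) − 2d(sin α + sin β) = 152.163436; p = √p² = 12.335454; φ = atan2(cos α + cos β, d − sin α − sin β) − atan2(2, p) = -0.061272 rad; t = (α − φ) mod 2π = 6.197456 rad, q = (β − φ) mod 2π = 5.028086 rad → L = 4.65·(6.197456 + 12.335454 + 5.028086) = 4.65·23.560996 = 109.558632 m
RLR: c = (6 − d² + 2cos(α−β) + 2d(sin α − sin β))/8 = -12.847031, |c| > 1 → infeasible
LRL: c = (6 − d² + 2cos(α−β) − 2d(sin α − sin β))/8 = -17.495996, |c| > 1 → infeasible
Shortest: LSR with L = 54.395298 m ≈ 54.3953 m

54.3953 m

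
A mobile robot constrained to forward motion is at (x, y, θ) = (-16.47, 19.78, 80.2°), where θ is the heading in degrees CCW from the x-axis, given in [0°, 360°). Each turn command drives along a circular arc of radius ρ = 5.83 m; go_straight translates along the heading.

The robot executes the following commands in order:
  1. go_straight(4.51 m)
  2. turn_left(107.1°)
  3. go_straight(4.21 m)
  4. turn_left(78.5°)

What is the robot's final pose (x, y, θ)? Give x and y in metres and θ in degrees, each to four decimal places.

set_pose: (x, y, θ) = (-16.4700, 19.7800, 80.2000°), ρ = 5.83
go_straight(4.51): x += 4.51·cos θ, y += 4.51·sin θ → (-15.7024, 24.2242, 80.2000°)
turn_left(107.1°): centre at ρ to the left, rotate +107.1° → (-22.1881, 30.9993, 187.3000°)
go_straight(4.21): x += 4.21·cos θ, y += 4.21·sin θ → (-26.3639, 30.4643, 187.3000°)
turn_left(78.5°): centre at ρ to the left, rotate +78.5° → (-31.4375, 25.1085, 265.8000°)

(-31.4375, 25.1085, 265.8000°)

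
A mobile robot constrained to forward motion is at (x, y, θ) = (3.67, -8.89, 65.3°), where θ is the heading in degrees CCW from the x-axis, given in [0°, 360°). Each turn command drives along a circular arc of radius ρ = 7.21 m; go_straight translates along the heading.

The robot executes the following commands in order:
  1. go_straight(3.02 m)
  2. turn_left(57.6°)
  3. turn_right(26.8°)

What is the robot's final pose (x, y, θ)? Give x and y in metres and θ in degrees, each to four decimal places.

(3.3198, 3.9329, 96.1000°)

set_pose: (x, y, θ) = (3.6700, -8.8900, 65.3000°), ρ = 7.21
go_straight(3.02): x += 3.02·cos θ, y += 3.02·sin θ → (4.9320, -6.1463, 65.3000°)
turn_left(57.6°): centre at ρ to the left, rotate +57.6° → (4.4353, 0.7828, 122.9000°)
turn_right(26.8°): centre at ρ to the right, rotate −26.8° → (3.3198, 3.9329, 96.1000°)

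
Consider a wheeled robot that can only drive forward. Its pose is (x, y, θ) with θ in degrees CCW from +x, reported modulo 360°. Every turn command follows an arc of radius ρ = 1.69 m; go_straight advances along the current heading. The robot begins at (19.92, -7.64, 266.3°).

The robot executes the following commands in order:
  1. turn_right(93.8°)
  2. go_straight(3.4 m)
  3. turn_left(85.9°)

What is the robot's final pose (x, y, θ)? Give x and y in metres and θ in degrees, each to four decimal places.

set_pose: (x, y, θ) = (19.9200, -7.6400, 266.3000°), ρ = 1.69
turn_right(93.8°): centre at ρ to the right, rotate −93.8° → (18.0129, -9.2065, 172.5000°)
go_straight(3.4): x += 3.4·cos θ, y += 3.4·sin θ → (14.6420, -8.7627, 172.5000°)
turn_left(85.9°): centre at ρ to the left, rotate +85.9° → (12.7659, -10.0984, 258.4000°)

(12.7659, -10.0984, 258.4000°)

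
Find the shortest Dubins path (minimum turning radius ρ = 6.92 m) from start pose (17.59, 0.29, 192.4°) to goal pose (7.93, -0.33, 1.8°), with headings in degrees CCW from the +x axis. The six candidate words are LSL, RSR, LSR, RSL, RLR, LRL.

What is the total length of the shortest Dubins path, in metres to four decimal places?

45.2415 m

Let ψ = atan2(Δy, Δx) = atan2(-0.62, -9.66) = -176.3277° be the start→goal bearing.
Normalize: d = |goal − start| / ρ = 9.679876/6.92 = 1.398826, α = (θ_start − ψ) mod 360° = 8.7277° = 0.152327 rad, β = (θ_goal − ψ) mod 360° = 178.1277° = 3.108914 rad.
Common terms: sin α = 0.151738, cos α = 0.988421, sin β = 0.032673, cos β = -0.999466, cos(α−β) = -0.982935, d² = 1.956714. Work in radians in the unit-radius frame; every candidate has L = ρ·(t + p + q).
LSL: p² = 2 + d² − 2cos(α−β) + 2d(sin α − sin β) = 6.255689; p = √p² = 2.501138; φ = atan2(cos β − cos α, d + sin α − sin β) = -0.918667 rad; t = (φ − α) mod 2π = 5.212192 rad, q = (β − φ) mod 2π = 4.027581 rad → L = 6.92·(5.212192 + 2.501138 + 4.027581) = 6.92·11.740911 = 81.247101 m
RSR: p² = 2 + d² − 2cos(α−β) + 2d(sin β − sin α) = 5.589481; p = √p² = 2.364208; φ = atan2(cos α − cos β, d − sin α + sin β) = 0.998807 rad; t = (α − φ) mod 2π = 5.436705 rad, q = (φ − β) mod 2π = 4.173078 rad → L = 6.92·(5.436705 + 2.364208 + 4.173078) = 6.92·11.973991 = 82.860019 m
LSR: p² = d² − 2 + 2cos(α−β) + 2d(sin α + sin β) = -1.493240 < 0 → infeasible
RSL: p² = d² − 2 + 2cos(α−β) − 2d(sin α + sin β) = -2.525073 < 0 → infeasible
RLR: c = (6 − d² + 2cos(α−β) + 2d(sin α − sin β))/8 = 0.301315; p = 2π − arccos c = 5.018460 rad; φ = atan2(cos α − cos β, d − sin α + sin β) = 0.998807 rad; t = (α − φ + p/2) mod 2π = 1.662750 rad, q = (α − β − t + p) mod 2π = 0.399122 rad → L = 6.92·(1.662750 + 5.018460 + 0.399122) = 6.92·7.080333 = 48.995904 m
LRL: c = (6 − d² + 2cos(α−β) − 2d(sin α − sin β))/8 = 0.218039; p = 2π − arccos c = 4.932194 rad; φ = atan2(cos β − cos α, d + sin α − sin β) = -0.918667 rad; t = (φ − α + p/2) mod 2π = 1.395104 rad, q = (β − α − t + p) mod 2π = 0.210492 rad → L = 6.92·(1.395104 + 4.932194 + 0.210492) = 6.92·6.537789 = 45.241503 m
Shortest: LRL with L = 45.241503 m ≈ 45.2415 m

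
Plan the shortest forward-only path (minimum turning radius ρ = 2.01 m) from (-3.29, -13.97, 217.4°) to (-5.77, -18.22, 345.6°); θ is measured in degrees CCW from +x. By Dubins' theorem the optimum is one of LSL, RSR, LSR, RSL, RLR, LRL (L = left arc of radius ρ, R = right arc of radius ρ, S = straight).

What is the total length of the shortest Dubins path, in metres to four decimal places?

9.0319 m

Let ψ = atan2(Δy, Δx) = atan2(-4.25, -2.48) = -120.2648° be the start→goal bearing.
Normalize: d = |goal − start| / ρ = 4.920661/2.01 = 2.448090, α = (θ_start − ψ) mod 360° = 337.6648° = 5.893363 rad, β = (θ_goal − ψ) mod 360° = 105.8648° = 1.847690 rad.
Common terms: sin α = -0.380024, cos α = 0.924977, sin β = 0.961909, cos β = -0.273369, cos(α−β) = -0.618408, d² = 5.993144. Work in radians in the unit-radius frame; every candidate has L = ρ·(t + p + q).
LSL: p² = 2 + d² − 2cos(α−β) + 2d(sin α − sin β) = 2.659613; p = √p² = 1.630832; φ = atan2(cos β − cos α, d + sin α − sin β) = -0.825381 rad; t = (φ − α) mod 2π = 5.847627 rad, q = (β − φ) mod 2π = 2.673070 rad → L = 2.01·(5.847627 + 1.630832 + 2.673070) = 2.01·10.151529 = 20.404574 m
RSR: p² = 2 + d² − 2cos(α−β) + 2d(sin β − sin α) = 15.800308; p = √p² = 3.974960; φ = atan2(cos α − cos β, d − sin α + sin β) = 0.306238 rad; t = (α − φ) mod 2π = 5.587125 rad, q = (φ − β) mod 2π = 4.741733 rad → L = 2.01·(5.587125 + 3.974960 + 4.741733) = 2.01·14.303819 = 28.750676 m
LSR: p² = d² − 2 + 2cos(α−β) + 2d(sin α + sin β) = 5.605341; p = √p² = 2.367560; φ = atan2(−cos α − cos β, d + sin α + sin β) − atan2(−2, p) = 0.489611 rad; t = (φ − α) mod 2π = 0.879434 rad, q = (φ − β) mod 2π = 4.925107 rad → L = 2.01·(0.879434 + 2.367560 + 4.925107) = 2.01·8.172101 = 16.425923 m
RSL: p² = d² − 2 + 2cos(α−β) − 2d(sin α + sin β) = -0.092687 < 0 → infeasible
RLR: c = (6 − d² + 2cos(α−β) + 2d(sin α − sin β))/8 = -0.975039; p = 2π − arccos c = 3.365494 rad; φ = atan2(cos α − cos β, d − sin α + sin β) = 0.306238 rad; t = (α − φ + p/2) mod 2π = 0.986687 rad, q = (α − β − t + p) mod 2π = 0.141295 rad → L = 2.01·(0.986687 + 3.365494 + 0.141295) = 2.01·4.493477 = 9.031889 m
LRL: c = (6 − d² + 2cos(α−β) − 2d(sin α − sin β))/8 = 0.667548; p = 2π − arccos c = 5.443300 rad; φ = atan2(cos β − cos α, d + sin α − sin β) = -0.825381 rad; t = (φ − α + p/2) mod 2π = 2.286092 rad, q = (β − α − t + p) mod 2π = 5.394720 rad → L = 2.01·(2.286092 + 5.443300 + 5.394720) = 2.01·13.124113 = 26.379466 m
Shortest: RLR with L = 9.031889 m ≈ 9.0319 m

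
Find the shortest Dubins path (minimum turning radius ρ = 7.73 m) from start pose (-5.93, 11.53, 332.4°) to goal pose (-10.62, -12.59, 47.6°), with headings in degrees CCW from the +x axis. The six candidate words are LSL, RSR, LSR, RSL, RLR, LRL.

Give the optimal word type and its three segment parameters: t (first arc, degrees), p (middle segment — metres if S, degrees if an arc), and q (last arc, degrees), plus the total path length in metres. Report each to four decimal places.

RLR: t = 182.9215°, p = 264.1680°, q = 6.0464°, L = 61.1344 m

Let ψ = atan2(Δy, Δx) = atan2(-24.12, -4.69) = -101.0035° be the start→goal bearing.
Normalize: d = |goal − start| / ρ = 24.571742/7.73 = 3.178751, α = (θ_start − ψ) mod 360° = 73.4035° = 1.281133 rad, β = (θ_goal − ψ) mod 360° = 148.6035° = 2.593621 rad.
Common terms: sin α = 0.958340, cos α = 0.285629, sin β = 0.520957, cos β = -0.853583, cos(α−β) = 0.255446, d² = 10.104455. Work in radians in the unit-radius frame; every candidate has L = ρ·(t + p + q).
LSL: p² = 2 + d² − 2cos(α−β) + 2d(sin α − sin β) = 14.374229; p = √p² = 3.791336; φ = atan2(cos β − cos α, d + sin α − sin β) = -0.305194 rad; t = (φ − α) mod 2π = 4.696858 rad, q = (β − φ) mod 2π = 2.898815 rad → L = 7.73·(4.696858 + 3.791336 + 2.898815) = 7.73·11.387009 = 88.021579 m
RSR: p² = 2 + d² − 2cos(α−β) + 2d(sin β − sin α) = 8.812899; p = √p² = 2.968653; φ = atan2(cos α − cos β, d − sin α + sin β) = 0.393851 rad; t = (α − φ) mod 2π = 0.887283 rad, q = (φ − β) mod 2π = 4.083415 rad → L = 7.73·(0.887283 + 2.968653 + 4.083415) = 7.73·7.939350 = 61.371178 m
LSR: p² = d² − 2 + 2cos(α−β) + 2d(sin α + sin β) = 18.019980; p = √p² = 4.244995; φ = atan2(−cos α − cos β, d + sin α + sin β) − atan2(−2, p) = 0.561627 rad; t = (φ − α) mod 2π = 5.563679 rad, q = (φ − β) mod 2π = 4.251192 rad → L = 7.73·(5.563679 + 4.244995 + 4.251192) = 7.73·14.059866 = 108.682761 m
RSL: p² = d² − 2 + 2cos(α−β) − 2d(sin α + sin β) = -0.789286 < 0 → infeasible
RLR: c = (6 − d² + 2cos(α−β) + 2d(sin α − sin β))/8 = -0.101612; p = 2π − arccos c = 4.610601 rad; φ = atan2(cos α − cos β, d − sin α + sin β) = 0.393851 rad; t = (α − φ + p/2) mod 2π = 3.192583 rad, q = (α − β − t + p) mod 2π = 0.105530 rad → L = 7.73·(3.192583 + 4.610601 + 0.105530) = 7.73·7.908714 = 61.134362 m
LRL: c = (6 − d² + 2cos(α−β) − 2d(sin α − sin β))/8 = -0.796779; p = 2π − arccos c = 3.790444 rad; φ = atan2(cos β − cos α, d + sin α − sin β) = -0.305194 rad; t = (φ − α + p/2) mod 2π = 0.308895 rad, q = (β − α − t + p) mod 2π = 4.794036 rad → L = 7.73·(0.308895 + 3.790444 + 4.794036) = 7.73·8.893375 = 68.745789 m
Shortest: RLR with L = 61.134362 m ≈ 61.1344 m
Convert RLR to answer units (arcs ×180/π): t = 3.192583·180/π = 182.9215°, p = 4.610601·180/π = 264.1680°, q = 0.105530·180/π = 6.0464°, L = 61.1344 m.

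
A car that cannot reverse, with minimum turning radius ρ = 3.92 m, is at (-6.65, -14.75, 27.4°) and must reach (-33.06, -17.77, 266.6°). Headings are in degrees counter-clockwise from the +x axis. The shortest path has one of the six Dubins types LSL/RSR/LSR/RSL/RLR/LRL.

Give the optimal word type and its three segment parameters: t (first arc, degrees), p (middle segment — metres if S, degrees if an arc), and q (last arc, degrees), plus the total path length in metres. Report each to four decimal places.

Let ψ = atan2(Δy, Δx) = atan2(-3.02, -26.41) = -173.4765° be the start→goal bearing.
Normalize: d = |goal − start| / ρ = 26.582109/3.92 = 6.781150, α = (θ_start − ψ) mod 360° = 200.8765° = 3.505957 rad, β = (θ_goal − ψ) mod 360° = 80.0765° = 1.397599 rad.
Common terms: sin α = -0.356355, cos α = -0.934351, sin β = 0.985039, cos β = 0.172333, cos(α−β) = -0.512043, d² = 45.983998. Work in radians in the unit-radius frame; every candidate has L = ρ·(t + p + q).
LSL: p² = 2 + d² − 2cos(α−β) + 2d(sin α − sin β) = 30.815694; p = √p² = 5.551189; φ = atan2(cos β − cos α, d + sin α − sin β) = 0.200704 rad; t = (φ − α) mod 2π = 2.977933 rad, q = (β − φ) mod 2π = 1.196895 rad → L = 3.92·(2.977933 + 5.551189 + 1.196895) = 3.92·9.726016 = 38.125983 m
RSR: p² = 2 + d² − 2cos(α−β) + 2d(sin β − sin α) = 67.200472; p = √p² = 8.197589; φ = atan2(cos α − cos β, d − sin α + sin β) = -0.135415 rad; t = (α − φ) mod 2π = 3.641371 rad, q = (φ − β) mod 2π = 4.750172 rad → L = 3.92·(3.641371 + 8.197589 + 4.750172) = 3.92·16.589132 = 65.029399 m
LSR: p² = d² − 2 + 2cos(α−β) + 2d(sin α + sin β) = 51.486307; p = √p² = 7.175396; φ = atan2(−cos α − cos β, d + sin α + sin β) − atan2(−2, p) = 0.374309 rad; t = (φ − α) mod 2π = 3.151538 rad, q = (φ − β) mod 2π = 5.259896 rad → L = 3.92·(3.151538 + 7.175396 + 5.259896) = 3.92·15.586829 = 61.100371 m
RSL: p² = d² − 2 + 2cos(α−β) − 2d(sin α + sin β) = 34.433517; p = √p² = 5.868008; φ = atan2(cos α + cos β, d − sin α − sin β) − atan2(2, p) = -0.451711 rad; t = (α − φ) mod 2π = 3.957668 rad, q = (β − φ) mod 2π = 1.849311 rad → L = 3.92·(3.957668 + 5.868008 + 1.849311) = 3.92·11.674987 = 45.765948 m
RLR: c = (6 − d² + 2cos(α−β) + 2d(sin α − sin β))/8 = -7.400059, |c| > 1 → infeasible
LRL: c = (6 − d² + 2cos(α−β) − 2d(sin α − sin β))/8 = -2.851962, |c| > 1 → infeasible
Shortest: LSL with L = 38.125983 m ≈ 38.1260 m
Convert LSL to answer units (arcs ×180/π): t = 2.977933·180/π = 170.6230°, p = ρ·p = 3.92·5.551189 = 21.7607 m, q = 1.196895·180/π = 68.5770°, L = 38.1260 m.

LSL: t = 170.6230°, p = 21.7607 m, q = 68.5770°, L = 38.1260 m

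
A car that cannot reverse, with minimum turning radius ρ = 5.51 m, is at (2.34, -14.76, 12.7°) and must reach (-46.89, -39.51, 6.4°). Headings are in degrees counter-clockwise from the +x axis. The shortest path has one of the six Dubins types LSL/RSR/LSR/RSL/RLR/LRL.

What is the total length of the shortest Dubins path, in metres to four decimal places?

87.5935 m

Let ψ = atan2(Δy, Δx) = atan2(-24.75, -49.23) = -153.3094° be the start→goal bearing.
Normalize: d = |goal − start| / ρ = 55.101319/5.51 = 10.000239, α = (θ_start − ψ) mod 360° = 166.0094° = 2.897410 rad, β = (θ_goal − ψ) mod 360° = 159.7094° = 2.787455 rad.
Common terms: sin α = 0.241763, cos α = -0.970335, sin β = 0.346782, cos β = -0.937946, cos(α−β) = 0.993961, d² = 100.004789. Work in radians in the unit-radius frame; every candidate has L = ρ·(t + p + q).
LSL: p² = 2 + d² − 2cos(α−β) + 2d(sin α − sin β) = 97.916436; p = √p² = 9.895273; φ = atan2(cos β − cos α, d + sin α − sin β) = 0.003273 rad; t = (φ − α) mod 2π = 3.389048 rad, q = (β − φ) mod 2π = 2.784181 rad → L = 5.51·(3.389048 + 9.895273 + 2.784181) = 5.51·16.068503 = 88.537451 m
RSR: p² = 2 + d² − 2cos(α−β) + 2d(sin β − sin α) = 102.117299; p = √p² = 10.105310; φ = atan2(cos α − cos β, d − sin α + sin β) = -0.003205 rad; t = (α − φ) mod 2π = 2.900616 rad, q = (φ − β) mod 2π = 3.492525 rad → L = 5.51·(2.900616 + 10.105310 + 3.492525) = 5.51·16.498451 = 90.906468 m
LSR: p² = d² − 2 + 2cos(α−β) + 2d(sin α + sin β) = 111.763888; p = √p² = 10.571844; φ = atan2(−cos α − cos β, d + sin α + sin β) − atan2(−2, p) = 0.365275 rad; t = (φ − α) mod 2π = 3.751050 rad, q = (φ − β) mod 2π = 3.861006 rad → L = 5.51·(3.751050 + 10.571844 + 3.861006) = 5.51·18.183900 = 100.193291 m
RSL: p² = d² − 2 + 2cos(α−β) − 2d(sin α + sin β) = 88.221534; p = √p² = 9.392632; φ = atan2(cos α + cos β, d − sin α − sin β) − atan2(2, p) = -0.409844 rad; t = (α − φ) mod 2π = 3.307255 rad, q = (β − φ) mod 2π = 3.197299 rad → L = 5.51·(3.307255 + 9.392632 + 3.197299) = 5.51·15.897185 = 87.593491 m
RLR: c = (6 − d² + 2cos(α−β) + 2d(sin α − sin β))/8 = -11.764662, |c| > 1 → infeasible
LRL: c = (6 − d² + 2cos(α−β) − 2d(sin α − sin β))/8 = -11.239554, |c| > 1 → infeasible
Shortest: RSL with L = 87.593491 m ≈ 87.5935 m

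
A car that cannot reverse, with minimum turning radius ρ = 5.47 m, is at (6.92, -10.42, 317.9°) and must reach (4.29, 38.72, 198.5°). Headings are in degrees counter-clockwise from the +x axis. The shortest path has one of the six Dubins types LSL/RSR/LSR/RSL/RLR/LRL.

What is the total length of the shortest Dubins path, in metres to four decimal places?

63.1240 m

Let ψ = atan2(Δy, Δx) = atan2(49.14, -2.63) = 93.0636° be the start→goal bearing.
Normalize: d = |goal − start| / ρ = 49.210329/5.47 = 8.996404, α = (θ_start − ψ) mod 360° = 224.8364° = 3.924136 rad, β = (θ_goal − ψ) mod 360° = 105.4364° = 1.840213 rad.
Common terms: sin α = -0.705085, cos α = -0.709123, sin β = 0.963926, cos β = -0.266169, cos(α−β) = -0.490904, d² = 80.935283. Work in radians in the unit-radius frame; every candidate has L = ρ·(t + p + q).
LSL: p² = 2 + d² − 2cos(α−β) + 2d(sin α − sin β) = 53.886887; p = √p² = 7.340769; φ = atan2(cos β − cos α, d + sin α − sin β) = 0.060378 rad; t = (φ − α) mod 2π = 2.419428 rad, q = (β − φ) mod 2π = 1.779834 rad → L = 5.47·(2.419428 + 7.340769 + 1.779834) = 5.47·11.540031 = 63.123970 m
RSR: p² = 2 + d² − 2cos(α−β) + 2d(sin β − sin α) = 113.947294; p = √p² = 10.674610; φ = atan2(cos α − cos β, d − sin α + sin β) = -0.041508 rad; t = (α − φ) mod 2π = 3.965644 rad, q = (φ − β) mod 2π = 4.401465 rad → L = 5.47·(3.965644 + 10.674610 + 4.401465) = 5.47·19.041718 = 104.158199 m
LSR: p² = d² − 2 + 2cos(α−β) + 2d(sin α + sin β) = 82.610757; p = √p² = 9.089046; φ = atan2(−cos α − cos β, d + sin α + sin β) − atan2(−2, p) = 0.321583 rad; t = (φ − α) mod 2π = 2.680633 rad, q = (φ − β) mod 2π = 4.764556 rad → L = 5.47·(2.680633 + 9.089046 + 4.764556) = 5.47·16.534234 = 90.442261 m
RSL: p² = d² − 2 + 2cos(α−β) − 2d(sin α + sin β) = 73.296194; p = √p² = 8.561320; φ = atan2(cos α + cos β, d − sin α − sin β) − atan2(2, p) = -0.340654 rad; t = (α − φ) mod 2π = 4.264789 rad, q = (β − φ) mod 2π = 2.180866 rad → L = 5.47·(4.264789 + 8.561320 + 2.180866) = 5.47·15.006975 = 82.088155 m
RLR: c = (6 − d² + 2cos(α−β) + 2d(sin α − sin β))/8 = -13.243412, |c| > 1 → infeasible
LRL: c = (6 − d² + 2cos(α−β) − 2d(sin α − sin β))/8 = -5.735861, |c| > 1 → infeasible
Shortest: LSL with L = 63.123970 m ≈ 63.1240 m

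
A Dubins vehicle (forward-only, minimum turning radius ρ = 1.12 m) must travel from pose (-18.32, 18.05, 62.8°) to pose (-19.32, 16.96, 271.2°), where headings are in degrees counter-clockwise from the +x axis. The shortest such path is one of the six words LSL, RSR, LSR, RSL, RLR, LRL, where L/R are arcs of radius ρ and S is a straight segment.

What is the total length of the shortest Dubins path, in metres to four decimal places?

Let ψ = atan2(Δy, Δx) = atan2(-1.09, -1.00) = -132.5342° be the start→goal bearing.
Normalize: d = |goal − start| / ρ = 1.479223/1.12 = 1.320735, α = (θ_start − ψ) mod 360° = 195.3342° = 3.409226 rad, β = (θ_goal − ψ) mod 360° = 43.7342° = 0.763307 rad.
Common terms: sin α = -0.264449, cos α = -0.964400, sin β = 0.691314, cos β = 0.722554, cos(α−β) = -0.879649, d² = 1.744340. Work in radians in the unit-radius frame; every candidate has L = ρ·(t + p + q).
LSL: p² = 2 + d² − 2cos(α−β) + 2d(sin α − sin β) = 2.979016; p = √p² = 1.725983; φ = atan2(cos β − cos α, d + sin α − sin β) = 1.357731 rad; t = (φ − α) mod 2π = 4.231691 rad, q = (β − φ) mod 2π = 5.688761 rad → L = 1.12·(4.231691 + 1.725983 + 5.688761) = 1.12·11.646434 = 13.044006 m
RSR: p² = 2 + d² − 2cos(α−β) + 2d(sin β − sin α) = 8.028258; p = √p² = 2.833418; φ = atan2(cos α − cos β, d − sin α + sin β) = -0.637736 rad; t = (α − φ) mod 2π = 4.046961 rad, q = (φ − β) mod 2π = 4.882143 rad → L = 1.12·(4.046961 + 2.833418 + 4.882143) = 1.12·11.762522 = 13.174025 m
LSR: p² = d² − 2 + 2cos(α−β) + 2d(sin α + sin β) = -0.887407 < 0 → infeasible
RSL: p² = d² − 2 + 2cos(α−β) − 2d(sin α + sin β) = -3.142508 < 0 → infeasible
RLR: c = (6 − d² + 2cos(α−β) + 2d(sin α − sin β))/8 = -0.003532; p = 2π − arccos c = 4.708857 rad; φ = atan2(cos α − cos β, d − sin α + sin β) = -0.637736 rad; t = (α − φ + p/2) mod 2π = 0.118204 rad, q = (α − β − t + p) mod 2π = 0.953386 rad → L = 1.12·(0.118204 + 4.708857 + 0.953386) = 1.12·5.780447 = 6.474101 m
LRL: c = (6 − d² + 2cos(α−β) − 2d(sin α − sin β))/8 = 0.627623; p = 2π − arccos c = 5.390885 rad; φ = atan2(cos β − cos α, d + sin α − sin β) = 1.357731 rad; t = (φ − α + p/2) mod 2π = 0.643948 rad, q = (β − α − t + p) mod 2π = 2.101018 rad → L = 1.12·(0.643948 + 5.390885 + 2.101018) = 1.12·8.135851 = 9.112153 m
Shortest: RLR with L = 6.474101 m ≈ 6.4741 m

6.4741 m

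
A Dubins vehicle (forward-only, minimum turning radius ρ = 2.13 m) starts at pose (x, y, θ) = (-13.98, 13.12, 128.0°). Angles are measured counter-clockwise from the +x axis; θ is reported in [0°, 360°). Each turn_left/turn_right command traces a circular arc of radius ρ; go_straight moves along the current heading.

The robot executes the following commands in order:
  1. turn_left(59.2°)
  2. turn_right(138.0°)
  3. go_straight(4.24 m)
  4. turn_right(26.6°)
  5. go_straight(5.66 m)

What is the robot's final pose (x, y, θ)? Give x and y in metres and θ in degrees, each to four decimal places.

(-9.0151, 23.3863, 22.6000°)

set_pose: (x, y, θ) = (-13.9800, 13.1200, 128.0000°), ρ = 2.13
turn_left(59.2°): centre at ρ to the left, rotate +59.2° → (-15.9254, 13.9218, 187.2000°)
turn_right(138.0°): centre at ρ to the right, rotate −138.0° → (-17.8048, 17.4268, 49.2000°)
go_straight(4.24): x += 4.24·cos θ, y += 4.24·sin θ → (-15.0343, 20.6365, 49.2000°)
turn_right(26.6°): centre at ρ to the right, rotate −26.6° → (-14.2404, 21.2111, 22.6000°)
go_straight(5.66): x += 5.66·cos θ, y += 5.66·sin θ → (-9.0151, 23.3863, 22.6000°)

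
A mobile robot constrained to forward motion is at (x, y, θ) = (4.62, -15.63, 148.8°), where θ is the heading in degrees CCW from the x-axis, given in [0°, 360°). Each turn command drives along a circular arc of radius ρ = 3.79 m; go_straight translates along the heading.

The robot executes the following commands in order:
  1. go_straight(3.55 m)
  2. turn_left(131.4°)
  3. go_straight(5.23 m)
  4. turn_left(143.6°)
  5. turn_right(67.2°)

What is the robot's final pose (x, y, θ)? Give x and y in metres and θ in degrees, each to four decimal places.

set_pose: (x, y, θ) = (4.6200, -15.6300, 148.8000°), ρ = 3.79
go_straight(3.55): x += 3.55·cos θ, y += 3.55·sin θ → (1.5835, -13.7910, 148.8000°)
turn_left(131.4°): centre at ρ to the left, rotate +131.4° → (-4.1100, -17.7040, 280.2000°)
go_straight(5.23): x += 5.23·cos θ, y += 5.23·sin θ → (-3.1838, -22.8513, 280.2000°)
turn_left(143.6°): centre at ρ to the left, rotate +143.6° → (3.9469, -23.8535, 423.8000° ≡ 63.8000°)
turn_right(67.2°): centre at ρ to the right, rotate −67.2° → (7.5723, -21.7435, -3.4000° ≡ 356.6000°)

(7.5723, -21.7435, 356.6000°)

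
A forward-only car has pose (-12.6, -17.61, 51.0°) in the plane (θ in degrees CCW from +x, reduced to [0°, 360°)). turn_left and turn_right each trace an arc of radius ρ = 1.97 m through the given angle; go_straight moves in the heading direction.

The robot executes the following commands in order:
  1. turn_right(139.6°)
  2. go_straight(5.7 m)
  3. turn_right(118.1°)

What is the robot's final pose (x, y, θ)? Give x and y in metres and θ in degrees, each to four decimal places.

set_pose: (x, y, θ) = (-12.6000, -17.6100, 51.0000°), ρ = 1.97
turn_right(139.6°): centre at ρ to the right, rotate −139.6° → (-9.0996, -18.8016, -88.6000° ≡ 271.4000°)
go_straight(5.7): x += 5.7·cos θ, y += 5.7·sin θ → (-8.9603, -24.4999, 271.4000°)
turn_right(118.1°): centre at ρ to the right, rotate −118.1° → (-11.8149, -26.3080, 153.3000°)

(-11.8149, -26.3080, 153.3000°)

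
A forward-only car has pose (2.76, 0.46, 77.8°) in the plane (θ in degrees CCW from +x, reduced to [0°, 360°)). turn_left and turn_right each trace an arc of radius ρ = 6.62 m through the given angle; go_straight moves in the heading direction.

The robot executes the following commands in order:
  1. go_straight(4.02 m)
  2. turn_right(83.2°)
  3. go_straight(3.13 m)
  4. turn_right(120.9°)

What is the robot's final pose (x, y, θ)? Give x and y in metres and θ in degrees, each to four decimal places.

(18.5314, -1.2234, 233.7000°)

set_pose: (x, y, θ) = (2.7600, 0.4600, 77.8000°), ρ = 6.62
go_straight(4.02): x += 4.02·cos θ, y += 4.02·sin θ → (3.6095, 4.3892, 77.8000°)
turn_right(83.2°): centre at ρ to the right, rotate −83.2° → (10.7030, 9.5809, -5.4000° ≡ 354.6000°)
go_straight(3.13): x += 3.13·cos θ, y += 3.13·sin θ → (13.8191, 9.2863, 354.6000°)
turn_right(120.9°): centre at ρ to the right, rotate −120.9° → (18.5314, -1.2234, 233.7000°)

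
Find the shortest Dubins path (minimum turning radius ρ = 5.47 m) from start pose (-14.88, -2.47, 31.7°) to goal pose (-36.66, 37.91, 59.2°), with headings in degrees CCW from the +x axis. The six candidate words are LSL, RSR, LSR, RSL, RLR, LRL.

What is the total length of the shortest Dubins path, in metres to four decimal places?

Let ψ = atan2(Δy, Δx) = atan2(40.38, -21.78) = 118.3414° be the start→goal bearing.
Normalize: d = |goal − start| / ρ = 45.879329/5.47 = 8.387446, α = (θ_start − ψ) mod 360° = 273.3586° = 4.771008 rad, β = (θ_goal − ψ) mod 360° = 300.8586° = 5.250974 rad.
Common terms: sin α = -0.998282, cos α = 0.058586, sin β = -0.858435, cos β = 0.512922, cos(α−β) = 0.887011, d² = 70.349248. Work in radians in the unit-radius frame; every candidate has L = ρ·(t + p + q).
LSL: p² = 2 + d² − 2cos(α−β) + 2d(sin α − sin β) = 68.229307; p = √p² = 8.260103; φ = atan2(cos β − cos α, d + sin α − sin β) = 0.055031 rad; t = (φ − α) mod 2π = 1.567208 rad, q = (β − φ) mod 2π = 5.195943 rad → L = 5.47·(1.567208 + 8.260103 + 5.195943) = 5.47·15.023254 = 82.177200 m
RSR: p² = 2 + d² − 2cos(α−β) + 2d(sin β − sin α) = 72.921145; p = √p² = 8.539388; φ = atan2(cos α − cos β, d − sin α + sin β) = -0.053230 rad; t = (α − φ) mod 2π = 4.824238 rad, q = (φ − β) mod 2π = 0.978981 rad → L = 5.47·(4.824238 + 8.539388 + 0.978981) = 5.47·14.342608 = 78.454064 m
LSR: p² = d² − 2 + 2cos(α−β) + 2d(sin α + sin β) = 38.977031; p = √p² = 6.243159; φ = atan2(−cos α − cos β, d + sin α + sin β) − atan2(−2, p) = 0.222733 rad; t = (φ − α) mod 2π = 1.734910 rad, q = (φ − β) mod 2π = 1.254944 rad → L = 5.47·(1.734910 + 6.243159 + 1.254944) = 5.47·9.233013 = 50.504579 m
RSL: p² = d² − 2 + 2cos(α−β) − 2d(sin α + sin β) = 101.269508; p = √p² = 10.063275; φ = atan2(cos α + cos β, d − sin α − sin β) − atan2(2, p) = -0.140455 rad; t = (α − φ) mod 2π = 4.911464 rad, q = (β − φ) mod 2π = 5.391429 rad → L = 5.47·(4.911464 + 10.063275 + 5.391429) = 5.47·20.366168 = 111.402939 m
RLR: c = (6 − d² + 2cos(α−β) + 2d(sin α − sin β))/8 = -8.115143, |c| > 1 → infeasible
LRL: c = (6 − d² + 2cos(α−β) − 2d(sin α − sin β))/8 = -7.528663, |c| > 1 → infeasible
Shortest: LSR with L = 50.504579 m ≈ 50.5046 m

50.5046 m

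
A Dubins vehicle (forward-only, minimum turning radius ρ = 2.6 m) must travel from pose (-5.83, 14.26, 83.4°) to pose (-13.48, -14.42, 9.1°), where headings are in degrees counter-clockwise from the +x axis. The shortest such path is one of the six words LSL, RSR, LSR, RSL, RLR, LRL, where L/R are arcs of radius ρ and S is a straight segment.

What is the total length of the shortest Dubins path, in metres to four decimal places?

39.9384 m

Let ψ = atan2(Δy, Δx) = atan2(-28.68, -7.65) = -104.9351° be the start→goal bearing.
Normalize: d = |goal − start| / ρ = 29.682737/2.6 = 11.416437, α = (θ_start − ψ) mod 360° = 188.3351° = 3.287068 rad, β = (θ_goal − ψ) mod 360° = 114.0351° = 1.990289 rad.
Common terms: sin α = -0.144963, cos α = -0.989437, sin β = 0.913296, cos β = -0.407297, cos(α−β) = 0.270600, d² = 130.335044. Work in radians in the unit-radius frame; every candidate has L = ρ·(t + p + q).
LSL: p² = 2 + d² − 2cos(α−β) + 2d(sin α − sin β) = 107.630749; p = √p² = 10.374524; φ = atan2(cos β − cos α, d + sin α − sin β) = 0.056142 rad; t = (φ − α) mod 2π = 3.052259 rad, q = (β − φ) mod 2π = 1.934147 rad → L = 2.6·(3.052259 + 10.374524 + 1.934147) = 2.6·15.360930 = 39.938417 m
RSR: p² = 2 + d² − 2cos(α−β) + 2d(sin β − sin α) = 155.956938; p = √p² = 12.488272; φ = atan2(cos α − cos β, d − sin α + sin β) = -0.046632 rad; t = (α − φ) mod 2π = 3.333700 rad, q = (φ − β) mod 2π = 4.246265 rad → L = 2.6·(3.333700 + 12.488272 + 4.246265) = 2.6·20.068237 = 52.177416 m
LSR: p² = d² − 2 + 2cos(α−β) + 2d(sin α + sin β) = 146.419487; p = √p² = 12.100392; φ = atan2(−cos α − cos β, d + sin α + sin β) − atan2(−2, p) = 0.277934 rad; t = (φ − α) mod 2π = 3.274051 rad, q = (φ − β) mod 2π = 4.570831 rad → L = 2.6·(3.274051 + 12.100392 + 4.570831) = 2.6·19.945274 = 51.857713 m
RSL: p² = d² − 2 + 2cos(α−β) − 2d(sin α + sin β) = 111.333003; p = √p² = 10.551446; φ = atan2(cos α + cos β, d − sin α − sin β) − atan2(2, p) = -0.317753 rad; t = (α − φ) mod 2π = 3.604821 rad, q = (β − φ) mod 2π = 2.308041 rad → L = 2.6·(3.604821 + 10.551446 + 2.308041) = 2.6·16.464308 = 42.807201 m
RLR: c = (6 − d² + 2cos(α−β) + 2d(sin α − sin β))/8 = -18.494617, |c| > 1 → infeasible
LRL: c = (6 − d² + 2cos(α−β) − 2d(sin α − sin β))/8 = -12.453844, |c| > 1 → infeasible
Shortest: LSL with L = 39.938417 m ≈ 39.9384 m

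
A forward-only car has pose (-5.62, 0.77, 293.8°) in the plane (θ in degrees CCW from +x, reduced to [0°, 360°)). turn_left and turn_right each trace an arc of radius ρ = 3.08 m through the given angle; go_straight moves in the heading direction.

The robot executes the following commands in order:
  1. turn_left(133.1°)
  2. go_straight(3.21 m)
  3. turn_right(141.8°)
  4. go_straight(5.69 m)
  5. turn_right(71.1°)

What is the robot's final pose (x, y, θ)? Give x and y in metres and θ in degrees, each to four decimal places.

(7.3282, -5.4982, 214.0000°)

set_pose: (x, y, θ) = (-5.6200, 0.7700, 293.8000°), ρ = 3.08
turn_left(133.1°): centre at ρ to the left, rotate +133.1° → (0.0311, 0.8045, 426.9000° ≡ 66.9000°)
go_straight(3.21): x += 3.21·cos θ, y += 3.21·sin θ → (1.2905, 3.7571, 66.9000°)
turn_right(141.8°): centre at ρ to the right, rotate −141.8° → (7.0972, 3.3511, -74.9000° ≡ 285.1000°)
go_straight(5.69): x += 5.69·cos θ, y += 5.69·sin θ → (8.5795, -2.1424, 285.1000°)
turn_right(71.1°): centre at ρ to the right, rotate −71.1° → (7.3282, -5.4982, 214.0000°)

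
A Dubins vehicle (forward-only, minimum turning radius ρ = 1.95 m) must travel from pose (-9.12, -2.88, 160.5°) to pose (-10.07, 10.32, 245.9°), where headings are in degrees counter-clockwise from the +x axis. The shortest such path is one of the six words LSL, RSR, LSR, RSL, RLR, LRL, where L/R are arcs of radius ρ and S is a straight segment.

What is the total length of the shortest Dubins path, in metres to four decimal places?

Let ψ = atan2(Δy, Δx) = atan2(13.20, -0.95) = 94.1165° be the start→goal bearing.
Normalize: d = |goal − start| / ρ = 13.234141/1.95 = 6.786739, α = (θ_start − ψ) mod 360° = 66.3835° = 1.158611 rad, β = (θ_goal − ψ) mod 360° = 151.7835° = 2.649122 rad.
Common terms: sin α = 0.916248, cos α = 0.400612, sin β = 0.472804, cos β = -0.881168, cos(α−β) = 0.080199, d² = 46.059829. Work in radians in the unit-radius frame; every candidate has L = ρ·(t + p + q).
LSL: p² = 2 + d² − 2cos(α−β) + 2d(sin α − sin β) = 53.918505; p = √p² = 7.342922; φ = atan2(cos β − cos α, d + sin α − sin β) = -0.175459 rad; t = (φ − α) mod 2π = 4.949115 rad, q = (β − φ) mod 2π = 2.824581 rad → L = 1.95·(4.949115 + 7.342922 + 2.824581) = 1.95·15.116619 = 29.477406 m
RSR: p² = 2 + d² − 2cos(α−β) + 2d(sin β − sin α) = 41.880358; p = √p² = 6.471504; φ = atan2(cos α − cos β, d − sin α + sin β) = 0.199384 rad; t = (α − φ) mod 2π = 0.959228 rad, q = (φ − β) mod 2π = 3.833446 rad → L = 1.95·(0.959228 + 6.471504 + 3.833446) = 1.95·11.264178 = 21.965146 m
LSR: p² = d² − 2 + 2cos(α−β) + 2d(sin α + sin β) = 63.074489; p = √p² = 7.941945; φ = atan2(−cos α − cos β, d + sin α + sin β) − atan2(−2, p) = 0.305408 rad; t = (φ − α) mod 2π = 5.429982 rad, q = (φ − β) mod 2π = 3.939471 rad → L = 1.95·(5.429982 + 7.941945 + 3.939471) = 1.95·17.311398 = 33.757226 m
RSL: p² = d² − 2 + 2cos(α−β) − 2d(sin α + sin β) = 25.365965; p = √p² = 5.036464; φ = atan2(cos α + cos β, d − sin α − sin β) − atan2(2, p) = -0.466803 rad; t = (α − φ) mod 2π = 1.625414 rad, q = (β − φ) mod 2π = 3.115926 rad → L = 1.95·(1.625414 + 5.036464 + 3.115926) = 1.95·9.777804 = 19.066717 m
RLR: c = (6 − d² + 2cos(α−β) + 2d(sin α − sin β))/8 = -4.235045, |c| > 1 → infeasible
LRL: c = (6 − d² + 2cos(α−β) − 2d(sin α − sin β))/8 = -5.739813, |c| > 1 → infeasible
Shortest: RSL with L = 19.066717 m ≈ 19.0667 m

19.0667 m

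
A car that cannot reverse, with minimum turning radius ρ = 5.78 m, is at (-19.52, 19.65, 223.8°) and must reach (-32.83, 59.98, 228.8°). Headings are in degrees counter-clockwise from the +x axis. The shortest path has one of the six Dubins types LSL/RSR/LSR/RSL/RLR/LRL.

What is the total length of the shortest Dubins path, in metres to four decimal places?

60.5337 m

Let ψ = atan2(Δy, Δx) = atan2(40.33, -13.31) = 108.2643° be the start→goal bearing.
Normalize: d = |goal − start| / ρ = 42.469577/5.78 = 7.347678, α = (θ_start − ψ) mod 360° = 115.5357° = 2.016478 rad, β = (θ_goal − ψ) mod 360° = 120.5357° = 2.103745 rad.
Common terms: sin α = 0.902317, cos α = -0.431073, sin β = 0.861313, cos β = -0.508075, cos(α−β) = 0.996195, d² = 53.988368. Work in radians in the unit-radius frame; every candidate has L = ρ·(t + p + q).
LSL: p² = 2 + d² − 2cos(α−β) + 2d(sin α − sin β) = 54.598549; p = √p² = 7.389083; φ = atan2(cos β − cos α, d + sin α − sin β) = -0.010421 rad; t = (φ − α) mod 2π = 4.256286 rad, q = (β − φ) mod 2π = 2.114166 rad → L = 5.78·(4.256286 + 7.389083 + 2.114166) = 5.78·13.759535 = 79.530111 m
RSR: p² = 2 + d² − 2cos(α−β) + 2d(sin β − sin α) = 53.393409; p = √p² = 7.307079; φ = atan2(cos α − cos β, d − sin α + sin β) = 0.010538 rad; t = (α − φ) mod 2π = 2.005940 rad, q = (φ − β) mod 2π = 4.189979 rad → L = 5.78·(2.005940 + 7.307079 + 4.189979) = 5.78·13.502998 = 78.047330 m
LSR: p² = d² − 2 + 2cos(α−β) + 2d(sin α + sin β) = 79.897922; p = √p² = 8.938564; φ = atan2(−cos α − cos β, d + sin α + sin β) − atan2(−2, p) = 0.322836 rad; t = (φ − α) mod 2π = 4.589543 rad, q = (φ − β) mod 2π = 4.502277 rad → L = 5.78·(4.589543 + 8.938564 + 4.502277) = 5.78·18.030384 = 104.215618 m
RSL: p² = d² − 2 + 2cos(α−β) − 2d(sin α + sin β) = 28.063594; p = √p² = 5.297508; φ = atan2(cos α + cos β, d − sin α − sin β) − atan2(2, p) = -0.527617 rad; t = (α − φ) mod 2π = 2.544095 rad, q = (β − φ) mod 2π = 2.631362 rad → L = 5.78·(2.544095 + 5.297508 + 2.631362) = 5.78·10.472965 = 60.533740 m
RLR: c = (6 − d² + 2cos(α−β) + 2d(sin α − sin β))/8 = -5.674176, |c| > 1 → infeasible
LRL: c = (6 − d² + 2cos(α−β) − 2d(sin α − sin β))/8 = -5.824819, |c| > 1 → infeasible
Shortest: RSL with L = 60.533740 m ≈ 60.5337 m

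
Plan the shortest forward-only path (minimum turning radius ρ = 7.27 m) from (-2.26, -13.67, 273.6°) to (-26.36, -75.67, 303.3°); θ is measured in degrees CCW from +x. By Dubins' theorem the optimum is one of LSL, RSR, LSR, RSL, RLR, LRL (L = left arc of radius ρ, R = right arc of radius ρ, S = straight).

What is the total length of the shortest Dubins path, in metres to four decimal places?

67.7370 m

Let ψ = atan2(Δy, Δx) = atan2(-62.00, -24.10) = -111.2416° be the start→goal bearing.
Normalize: d = |goal − start| / ρ = 66.519245/7.27 = 9.149827, α = (θ_start − ψ) mod 360° = 24.8416° = 0.433567 rad, β = (θ_goal − ψ) mod 360° = 54.5416° = 0.951930 rad.
Common terms: sin α = 0.420111, cos α = 0.907473, sin β = 0.814537, cos β = 0.580112, cos(α−β) = 0.868632, d² = 83.719342. Work in radians in the unit-radius frame; every candidate has L = ρ·(t + p + q).
LSL: p² = 2 + d² − 2cos(α−β) + 2d(sin α − sin β) = 76.764220; p = √p² = 8.761519; φ = atan2(cos β − cos α, d + sin α − sin β) = -0.037372 rad; t = (φ − α) mod 2π = 5.812246 rad, q = (β − φ) mod 2π = 0.989302 rad → L = 7.27·(5.812246 + 8.761519 + 0.989302) = 7.27·15.563067 = 113.143500 m
RSR: p² = 2 + d² − 2cos(α−β) + 2d(sin β − sin α) = 91.199937; p = √p² = 9.549866; φ = atan2(cos α − cos β, d − sin α + sin β) = 0.034286 rad; t = (α − φ) mod 2π = 0.399282 rad, q = (φ − β) mod 2π = 5.365541 rad → L = 7.27·(0.399282 + 9.549866 + 5.365541) = 7.27·15.314688 = 111.337784 m
LSR: p² = d² − 2 + 2cos(α−β) + 2d(sin α + sin β) = 106.050230; p = √p² = 10.298069; φ = atan2(−cos α − cos β, d + sin α + sin β) − atan2(−2, p) = 0.049540 rad; t = (φ − α) mod 2π = 5.899158 rad, q = (φ − β) mod 2π = 5.380795 rad → L = 7.27·(5.899158 + 10.298069 + 5.380795) = 7.27·21.578023 = 156.872226 m
RSL: p² = d² − 2 + 2cos(α−β) − 2d(sin α + sin β) = 60.862979; p = √p² = 7.801473; φ = atan2(cos α + cos β, d − sin α − sin β) − atan2(2, p) = -0.065184 rad; t = (α − φ) mod 2π = 0.498751 rad, q = (β − φ) mod 2π = 1.017114 rad → L = 7.27·(0.498751 + 7.801473 + 1.017114) = 7.27·9.317338 = 67.737046 m
RLR: c = (6 − d² + 2cos(α−β) + 2d(sin α − sin β))/8 = -10.399992, |c| > 1 → infeasible
LRL: c = (6 − d² + 2cos(α−β) − 2d(sin α − sin β))/8 = -8.595528, |c| > 1 → infeasible
Shortest: RSL with L = 67.737046 m ≈ 67.7370 m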